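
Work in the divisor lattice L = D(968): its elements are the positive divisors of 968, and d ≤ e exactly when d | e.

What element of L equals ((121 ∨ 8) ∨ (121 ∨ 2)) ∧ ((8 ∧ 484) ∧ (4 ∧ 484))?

4

121 ∨ 8 = 968
121 ∨ 2 = 242
968 ∨ 242 = 968
8 ∧ 484 = 4
4 ∧ 484 = 4
4 ∧ 4 = 4
968 ∧ 4 = 4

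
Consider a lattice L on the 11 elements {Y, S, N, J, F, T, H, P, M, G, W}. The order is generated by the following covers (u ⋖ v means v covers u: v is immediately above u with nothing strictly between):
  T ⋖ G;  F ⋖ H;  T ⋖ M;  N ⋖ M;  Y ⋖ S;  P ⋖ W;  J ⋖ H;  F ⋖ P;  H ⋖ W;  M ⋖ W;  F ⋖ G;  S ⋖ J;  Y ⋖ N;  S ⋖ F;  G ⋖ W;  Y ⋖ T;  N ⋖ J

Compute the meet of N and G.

Common lower bounds of {N, G}: Y.
The greatest among these is Y.

Y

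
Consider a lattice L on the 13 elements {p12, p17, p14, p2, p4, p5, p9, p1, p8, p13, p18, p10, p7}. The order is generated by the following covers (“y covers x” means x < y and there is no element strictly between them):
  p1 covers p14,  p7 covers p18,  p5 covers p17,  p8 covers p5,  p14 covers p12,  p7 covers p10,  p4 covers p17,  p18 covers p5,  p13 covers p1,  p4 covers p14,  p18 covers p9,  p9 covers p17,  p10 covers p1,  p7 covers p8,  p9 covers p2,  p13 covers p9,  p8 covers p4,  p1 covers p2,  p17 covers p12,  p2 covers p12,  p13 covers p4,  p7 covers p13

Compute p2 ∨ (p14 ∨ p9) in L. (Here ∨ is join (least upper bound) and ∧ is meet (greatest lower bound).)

p14 ∨ p9 = p13
p2 ∨ p13 = p13

p13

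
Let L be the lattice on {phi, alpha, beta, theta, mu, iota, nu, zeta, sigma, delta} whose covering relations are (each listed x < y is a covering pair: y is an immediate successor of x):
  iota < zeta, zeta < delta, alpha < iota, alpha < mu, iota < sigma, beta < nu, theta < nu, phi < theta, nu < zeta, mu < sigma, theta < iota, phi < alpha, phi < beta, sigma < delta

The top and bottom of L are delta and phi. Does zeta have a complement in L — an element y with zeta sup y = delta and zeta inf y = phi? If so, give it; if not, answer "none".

none

For every candidate y, either zeta ∨ y ≠ delta or zeta ∧ y ≠ phi; no complement exists.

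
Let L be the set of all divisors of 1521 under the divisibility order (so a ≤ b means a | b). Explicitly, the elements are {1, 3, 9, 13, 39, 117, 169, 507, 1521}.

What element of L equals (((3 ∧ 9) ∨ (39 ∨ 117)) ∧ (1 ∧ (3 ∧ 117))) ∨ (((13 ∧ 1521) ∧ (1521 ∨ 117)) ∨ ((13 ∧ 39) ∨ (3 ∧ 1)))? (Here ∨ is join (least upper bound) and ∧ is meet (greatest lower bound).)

3 ∧ 9 = 3
39 ∨ 117 = 117
3 ∨ 117 = 117
3 ∧ 117 = 3
1 ∧ 3 = 1
117 ∧ 1 = 1
13 ∧ 1521 = 13
1521 ∨ 117 = 1521
13 ∧ 1521 = 13
13 ∧ 39 = 13
3 ∧ 1 = 1
13 ∨ 1 = 13
13 ∨ 13 = 13
1 ∨ 13 = 13

13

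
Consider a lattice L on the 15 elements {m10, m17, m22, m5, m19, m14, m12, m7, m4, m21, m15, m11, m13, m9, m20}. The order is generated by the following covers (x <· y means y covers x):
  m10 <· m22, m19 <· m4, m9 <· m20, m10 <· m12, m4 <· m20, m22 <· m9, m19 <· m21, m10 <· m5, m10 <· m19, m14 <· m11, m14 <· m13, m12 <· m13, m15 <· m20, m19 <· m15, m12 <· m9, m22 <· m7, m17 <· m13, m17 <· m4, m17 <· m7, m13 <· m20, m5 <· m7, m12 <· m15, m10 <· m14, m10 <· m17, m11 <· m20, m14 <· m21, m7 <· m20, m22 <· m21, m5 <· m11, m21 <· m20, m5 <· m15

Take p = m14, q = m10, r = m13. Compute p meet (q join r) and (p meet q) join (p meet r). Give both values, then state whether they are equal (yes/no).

q join r = m13, so p meet (q join r) = m14 meet m13 = m14.
p meet q = m10 and p meet r = m14, so (p meet q) join (p meet r) = m10 join m14 = m14.
Equal: yes.

m14; m14; yes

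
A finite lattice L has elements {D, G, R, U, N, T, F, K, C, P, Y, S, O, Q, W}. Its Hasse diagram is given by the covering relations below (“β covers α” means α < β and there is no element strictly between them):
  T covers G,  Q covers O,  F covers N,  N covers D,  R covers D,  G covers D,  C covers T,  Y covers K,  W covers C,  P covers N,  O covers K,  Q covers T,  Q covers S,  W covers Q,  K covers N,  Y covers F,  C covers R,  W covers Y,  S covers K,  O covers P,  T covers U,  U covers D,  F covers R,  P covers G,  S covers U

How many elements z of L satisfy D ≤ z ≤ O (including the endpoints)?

6

The interval [D, O] = {D, G, K, N, O, P}, which has 6 elements.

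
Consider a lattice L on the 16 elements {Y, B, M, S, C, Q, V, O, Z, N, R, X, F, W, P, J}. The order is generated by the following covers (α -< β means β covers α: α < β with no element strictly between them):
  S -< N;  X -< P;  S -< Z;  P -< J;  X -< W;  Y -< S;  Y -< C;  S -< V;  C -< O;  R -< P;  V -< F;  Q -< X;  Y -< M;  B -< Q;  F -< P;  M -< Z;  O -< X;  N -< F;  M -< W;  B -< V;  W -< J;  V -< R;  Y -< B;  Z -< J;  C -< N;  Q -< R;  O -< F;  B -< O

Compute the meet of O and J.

O

Common lower bounds of {O, J}: B, C, O, Y.
The greatest among these is O.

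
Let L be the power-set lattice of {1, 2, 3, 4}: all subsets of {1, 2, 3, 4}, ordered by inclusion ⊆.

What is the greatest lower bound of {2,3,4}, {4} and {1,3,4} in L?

{4}

Under ⊆, meet is intersection: {2,3,4} ∩ {4} ∩ {1,3,4} = {4}.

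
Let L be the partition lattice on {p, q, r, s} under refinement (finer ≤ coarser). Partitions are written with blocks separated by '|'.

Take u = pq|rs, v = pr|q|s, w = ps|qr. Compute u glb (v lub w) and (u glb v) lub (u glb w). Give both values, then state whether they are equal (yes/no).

pq|rs; p|q|r|s; no

v lub w = pqrs, so u glb (v lub w) = pq|rs glb pqrs = pq|rs.
u glb v = p|q|r|s and u glb w = p|q|r|s, so (u glb v) lub (u glb w) = p|q|r|s lub p|q|r|s = p|q|r|s.
Equal: no.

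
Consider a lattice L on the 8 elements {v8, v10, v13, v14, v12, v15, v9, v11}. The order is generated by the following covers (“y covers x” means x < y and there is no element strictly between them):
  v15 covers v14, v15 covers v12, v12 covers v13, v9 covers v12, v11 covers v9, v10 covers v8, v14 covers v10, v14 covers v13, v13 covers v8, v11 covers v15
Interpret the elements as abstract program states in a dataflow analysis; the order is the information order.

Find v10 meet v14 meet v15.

Common lower bounds of {v10, v14, v15}: v10, v8.
The greatest among these is v10.

v10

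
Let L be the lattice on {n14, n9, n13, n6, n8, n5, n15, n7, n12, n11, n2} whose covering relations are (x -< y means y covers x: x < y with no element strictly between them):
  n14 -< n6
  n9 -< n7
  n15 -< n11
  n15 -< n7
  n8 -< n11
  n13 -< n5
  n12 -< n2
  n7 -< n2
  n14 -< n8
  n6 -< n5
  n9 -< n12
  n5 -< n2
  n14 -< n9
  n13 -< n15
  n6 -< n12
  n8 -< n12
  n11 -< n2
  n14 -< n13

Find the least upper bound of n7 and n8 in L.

Common upper bounds of {n7, n8}: n2.
The least among these is n2.

n2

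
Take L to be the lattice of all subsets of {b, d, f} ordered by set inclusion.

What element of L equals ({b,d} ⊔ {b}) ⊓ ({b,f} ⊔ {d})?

{b,d}

{b,d} ∨ {b} = {b,d}
{b,f} ∨ {d} = {b,d,f}
{b,d} ∧ {b,d,f} = {b,d}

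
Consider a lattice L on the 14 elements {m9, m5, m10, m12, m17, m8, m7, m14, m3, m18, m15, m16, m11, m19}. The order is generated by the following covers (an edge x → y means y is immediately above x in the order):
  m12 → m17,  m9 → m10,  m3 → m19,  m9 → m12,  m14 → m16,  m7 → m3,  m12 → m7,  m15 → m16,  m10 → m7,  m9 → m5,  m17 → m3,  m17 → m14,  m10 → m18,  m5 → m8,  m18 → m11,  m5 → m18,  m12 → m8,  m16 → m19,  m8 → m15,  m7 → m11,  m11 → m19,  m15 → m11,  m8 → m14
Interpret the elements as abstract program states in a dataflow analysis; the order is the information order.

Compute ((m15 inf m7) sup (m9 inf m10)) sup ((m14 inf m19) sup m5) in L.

m15 ∧ m7 = m12
m9 ∧ m10 = m9
m12 ∨ m9 = m12
m14 ∧ m19 = m14
m14 ∨ m5 = m14
m12 ∨ m14 = m14

m14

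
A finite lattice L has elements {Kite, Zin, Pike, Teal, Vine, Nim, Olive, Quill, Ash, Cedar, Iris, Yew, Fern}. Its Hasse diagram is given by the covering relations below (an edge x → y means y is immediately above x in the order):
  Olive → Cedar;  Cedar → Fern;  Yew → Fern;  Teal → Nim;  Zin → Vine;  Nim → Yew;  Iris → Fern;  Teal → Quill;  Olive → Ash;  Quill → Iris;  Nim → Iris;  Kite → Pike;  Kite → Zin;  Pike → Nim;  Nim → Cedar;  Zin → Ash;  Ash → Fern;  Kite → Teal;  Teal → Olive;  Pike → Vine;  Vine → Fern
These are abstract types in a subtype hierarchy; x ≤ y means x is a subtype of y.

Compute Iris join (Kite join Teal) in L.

Kite ∨ Teal = Teal
Iris ∨ Teal = Iris

Iris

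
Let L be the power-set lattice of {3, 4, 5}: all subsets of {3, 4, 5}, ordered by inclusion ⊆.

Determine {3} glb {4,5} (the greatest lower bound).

{}

Common lower bounds of {{3}, {4,5}}: {}.
The greatest among these is {}.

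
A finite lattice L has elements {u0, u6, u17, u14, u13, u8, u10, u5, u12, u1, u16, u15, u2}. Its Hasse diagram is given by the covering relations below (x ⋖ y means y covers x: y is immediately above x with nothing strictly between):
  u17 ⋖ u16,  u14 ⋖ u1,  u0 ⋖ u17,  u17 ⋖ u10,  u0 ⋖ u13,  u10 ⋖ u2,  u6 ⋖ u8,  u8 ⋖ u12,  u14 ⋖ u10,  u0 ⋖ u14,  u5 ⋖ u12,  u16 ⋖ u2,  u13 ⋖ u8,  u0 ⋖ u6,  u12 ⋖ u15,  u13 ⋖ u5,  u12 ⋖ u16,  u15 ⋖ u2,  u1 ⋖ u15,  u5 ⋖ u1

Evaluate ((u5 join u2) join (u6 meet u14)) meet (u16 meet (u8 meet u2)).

u5 ∨ u2 = u2
u6 ∧ u14 = u0
u2 ∨ u0 = u2
u8 ∧ u2 = u8
u16 ∧ u8 = u8
u2 ∧ u8 = u8

u8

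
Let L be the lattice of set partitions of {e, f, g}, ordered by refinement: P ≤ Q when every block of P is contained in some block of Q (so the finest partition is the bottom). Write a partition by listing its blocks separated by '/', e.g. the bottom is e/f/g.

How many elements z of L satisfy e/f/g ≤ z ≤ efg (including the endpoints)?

5

The interval [e/f/g, efg] = {e/f/g, e/fg, ef/g, efg, eg/f}, which has 5 elements.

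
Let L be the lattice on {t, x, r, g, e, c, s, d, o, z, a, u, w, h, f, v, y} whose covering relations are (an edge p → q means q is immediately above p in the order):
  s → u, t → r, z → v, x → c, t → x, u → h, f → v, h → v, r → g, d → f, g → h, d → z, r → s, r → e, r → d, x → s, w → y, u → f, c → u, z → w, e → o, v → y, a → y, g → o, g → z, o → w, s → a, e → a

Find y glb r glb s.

Common lower bounds of {y, r, s}: r, t.
The greatest among these is r.

r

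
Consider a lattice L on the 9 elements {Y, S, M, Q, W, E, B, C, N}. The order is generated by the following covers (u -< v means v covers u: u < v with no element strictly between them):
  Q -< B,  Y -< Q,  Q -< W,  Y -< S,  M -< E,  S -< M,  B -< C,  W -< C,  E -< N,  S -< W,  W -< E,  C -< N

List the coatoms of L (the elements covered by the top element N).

The coatoms are exactly the elements covered by N: C, E.

C, E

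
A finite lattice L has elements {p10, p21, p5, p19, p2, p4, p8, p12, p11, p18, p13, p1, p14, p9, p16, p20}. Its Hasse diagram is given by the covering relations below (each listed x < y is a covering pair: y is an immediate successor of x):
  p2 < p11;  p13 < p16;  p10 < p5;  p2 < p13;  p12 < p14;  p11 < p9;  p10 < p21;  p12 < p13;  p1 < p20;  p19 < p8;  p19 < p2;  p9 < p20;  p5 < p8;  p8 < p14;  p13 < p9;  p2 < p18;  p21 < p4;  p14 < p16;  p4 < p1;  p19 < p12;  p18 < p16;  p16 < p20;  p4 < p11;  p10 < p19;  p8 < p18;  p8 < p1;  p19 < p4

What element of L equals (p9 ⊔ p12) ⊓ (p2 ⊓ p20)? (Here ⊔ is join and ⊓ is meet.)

p2

p9 ∨ p12 = p9
p2 ∧ p20 = p2
p9 ∧ p2 = p2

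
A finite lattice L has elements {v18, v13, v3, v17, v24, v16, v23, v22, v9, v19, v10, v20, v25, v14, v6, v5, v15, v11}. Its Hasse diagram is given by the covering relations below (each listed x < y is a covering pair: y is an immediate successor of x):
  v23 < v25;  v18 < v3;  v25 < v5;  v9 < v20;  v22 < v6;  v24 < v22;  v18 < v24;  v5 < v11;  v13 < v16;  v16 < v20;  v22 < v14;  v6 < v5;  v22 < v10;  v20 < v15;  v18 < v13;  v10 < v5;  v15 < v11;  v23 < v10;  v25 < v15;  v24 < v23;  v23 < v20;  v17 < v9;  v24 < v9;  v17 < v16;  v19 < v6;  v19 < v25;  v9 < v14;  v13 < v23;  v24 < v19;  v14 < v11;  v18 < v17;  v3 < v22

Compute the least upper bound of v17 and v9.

v9

Common upper bounds of {v17, v9}: v11, v14, v15, v20, v9.
The least among these is v9.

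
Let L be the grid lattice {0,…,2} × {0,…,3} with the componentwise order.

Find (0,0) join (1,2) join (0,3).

(1,3)

In a product of chains, the join is componentwise max, giving (1,3).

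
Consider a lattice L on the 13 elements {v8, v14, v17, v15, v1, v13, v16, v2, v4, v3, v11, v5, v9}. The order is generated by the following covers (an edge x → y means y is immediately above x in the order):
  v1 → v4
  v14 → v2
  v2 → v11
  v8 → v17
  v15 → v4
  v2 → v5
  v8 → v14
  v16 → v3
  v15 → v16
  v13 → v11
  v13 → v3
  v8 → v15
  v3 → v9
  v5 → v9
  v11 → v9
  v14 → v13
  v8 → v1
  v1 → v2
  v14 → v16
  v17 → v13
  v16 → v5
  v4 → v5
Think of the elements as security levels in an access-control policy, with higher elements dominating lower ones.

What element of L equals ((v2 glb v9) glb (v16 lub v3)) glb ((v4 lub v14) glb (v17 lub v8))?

v2 ∧ v9 = v2
v16 ∨ v3 = v3
v2 ∧ v3 = v14
v4 ∨ v14 = v5
v17 ∨ v8 = v17
v5 ∧ v17 = v8
v14 ∧ v8 = v8

v8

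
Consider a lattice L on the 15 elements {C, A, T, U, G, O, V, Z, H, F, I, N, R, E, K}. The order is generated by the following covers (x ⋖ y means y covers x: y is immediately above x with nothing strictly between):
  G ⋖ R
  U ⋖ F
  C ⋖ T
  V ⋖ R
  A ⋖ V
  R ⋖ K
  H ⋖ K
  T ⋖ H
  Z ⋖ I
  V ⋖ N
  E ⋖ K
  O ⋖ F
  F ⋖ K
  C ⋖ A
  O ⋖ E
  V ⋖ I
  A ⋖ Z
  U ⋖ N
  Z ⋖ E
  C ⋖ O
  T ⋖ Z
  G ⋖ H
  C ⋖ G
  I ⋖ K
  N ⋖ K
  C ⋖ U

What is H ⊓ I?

Common lower bounds of {H, I}: C, T.
The greatest among these is T.

T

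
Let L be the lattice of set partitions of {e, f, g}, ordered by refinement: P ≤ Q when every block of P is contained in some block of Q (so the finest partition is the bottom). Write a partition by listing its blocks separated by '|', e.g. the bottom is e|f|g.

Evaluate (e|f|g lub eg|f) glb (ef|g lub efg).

e|f|g ∨ eg|f = eg|f
ef|g ∨ efg = efg
eg|f ∧ efg = eg|f

eg|f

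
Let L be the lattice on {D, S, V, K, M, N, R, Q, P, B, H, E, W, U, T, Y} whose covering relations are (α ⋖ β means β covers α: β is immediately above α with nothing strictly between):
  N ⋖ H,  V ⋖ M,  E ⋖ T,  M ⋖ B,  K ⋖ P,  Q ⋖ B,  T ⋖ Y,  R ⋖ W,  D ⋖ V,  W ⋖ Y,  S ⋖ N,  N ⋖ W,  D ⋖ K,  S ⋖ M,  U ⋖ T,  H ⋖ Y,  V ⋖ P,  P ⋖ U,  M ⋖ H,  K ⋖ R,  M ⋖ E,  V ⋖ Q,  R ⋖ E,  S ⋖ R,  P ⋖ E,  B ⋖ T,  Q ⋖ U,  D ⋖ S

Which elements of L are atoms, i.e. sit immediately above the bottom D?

The atoms are exactly the elements that cover D: K, S, V.

K, S, V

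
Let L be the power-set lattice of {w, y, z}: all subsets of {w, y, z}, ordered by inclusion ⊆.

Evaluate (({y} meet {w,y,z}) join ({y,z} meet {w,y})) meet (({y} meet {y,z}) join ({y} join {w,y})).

{y} ∧ {w,y,z} = {y}
{y,z} ∧ {w,y} = {y}
{y} ∨ {y} = {y}
{y} ∧ {y,z} = {y}
{y} ∨ {w,y} = {w,y}
{y} ∨ {w,y} = {w,y}
{y} ∧ {w,y} = {y}

{y}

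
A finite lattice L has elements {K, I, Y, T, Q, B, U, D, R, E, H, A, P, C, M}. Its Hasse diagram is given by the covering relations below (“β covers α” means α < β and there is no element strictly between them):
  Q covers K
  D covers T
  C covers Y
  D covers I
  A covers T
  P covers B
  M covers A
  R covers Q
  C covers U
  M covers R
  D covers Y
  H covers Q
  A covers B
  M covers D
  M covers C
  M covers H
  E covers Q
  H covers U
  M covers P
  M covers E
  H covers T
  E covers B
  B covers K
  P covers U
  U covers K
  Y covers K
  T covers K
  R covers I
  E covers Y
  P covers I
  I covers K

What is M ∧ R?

R

Common lower bounds of {M, R}: I, K, Q, R.
The greatest among these is R.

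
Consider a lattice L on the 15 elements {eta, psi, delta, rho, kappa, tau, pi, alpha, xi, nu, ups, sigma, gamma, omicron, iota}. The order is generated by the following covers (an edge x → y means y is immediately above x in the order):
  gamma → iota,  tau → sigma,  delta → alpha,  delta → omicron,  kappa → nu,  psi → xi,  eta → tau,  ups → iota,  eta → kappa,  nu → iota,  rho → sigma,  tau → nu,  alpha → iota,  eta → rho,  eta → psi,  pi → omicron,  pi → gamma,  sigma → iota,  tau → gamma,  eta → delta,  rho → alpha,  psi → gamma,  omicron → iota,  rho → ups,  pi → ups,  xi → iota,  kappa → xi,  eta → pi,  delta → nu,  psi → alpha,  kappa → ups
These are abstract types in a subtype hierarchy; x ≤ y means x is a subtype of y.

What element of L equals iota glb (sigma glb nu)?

tau

sigma ∧ nu = tau
iota ∧ tau = tau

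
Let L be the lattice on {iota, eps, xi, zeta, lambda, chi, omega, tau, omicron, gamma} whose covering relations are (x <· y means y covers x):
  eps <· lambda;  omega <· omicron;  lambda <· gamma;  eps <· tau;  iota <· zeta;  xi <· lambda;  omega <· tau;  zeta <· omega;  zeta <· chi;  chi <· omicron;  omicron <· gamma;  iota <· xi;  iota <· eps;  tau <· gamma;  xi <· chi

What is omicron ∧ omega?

Common lower bounds of {omicron, omega}: iota, omega, zeta.
The greatest among these is omega.

omega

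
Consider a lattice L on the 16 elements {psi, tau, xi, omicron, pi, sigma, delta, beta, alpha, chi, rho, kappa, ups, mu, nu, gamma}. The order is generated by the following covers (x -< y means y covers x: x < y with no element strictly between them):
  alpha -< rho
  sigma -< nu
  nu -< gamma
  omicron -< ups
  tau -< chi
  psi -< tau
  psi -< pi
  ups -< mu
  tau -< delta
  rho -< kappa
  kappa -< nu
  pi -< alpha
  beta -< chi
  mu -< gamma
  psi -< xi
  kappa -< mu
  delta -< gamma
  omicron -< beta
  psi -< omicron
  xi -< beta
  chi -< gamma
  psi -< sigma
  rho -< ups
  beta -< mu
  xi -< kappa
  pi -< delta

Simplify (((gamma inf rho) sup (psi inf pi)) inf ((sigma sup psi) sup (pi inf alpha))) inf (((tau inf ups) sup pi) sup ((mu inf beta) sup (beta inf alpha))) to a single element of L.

gamma ∧ rho = rho
psi ∧ pi = psi
rho ∨ psi = rho
sigma ∨ psi = sigma
pi ∧ alpha = pi
sigma ∨ pi = nu
rho ∧ nu = rho
tau ∧ ups = psi
psi ∨ pi = pi
mu ∧ beta = beta
beta ∧ alpha = psi
beta ∨ psi = beta
pi ∨ beta = mu
rho ∧ mu = rho

rho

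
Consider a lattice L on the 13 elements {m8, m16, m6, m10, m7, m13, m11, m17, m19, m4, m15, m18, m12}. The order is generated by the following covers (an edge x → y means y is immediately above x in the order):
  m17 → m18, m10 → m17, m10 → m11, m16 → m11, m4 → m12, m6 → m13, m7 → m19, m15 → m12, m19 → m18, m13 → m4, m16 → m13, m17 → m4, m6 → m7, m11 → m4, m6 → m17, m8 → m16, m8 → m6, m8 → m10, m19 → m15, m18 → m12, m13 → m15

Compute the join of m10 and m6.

Common upper bounds of {m10, m6}: m12, m17, m18, m4.
The least among these is m17.

m17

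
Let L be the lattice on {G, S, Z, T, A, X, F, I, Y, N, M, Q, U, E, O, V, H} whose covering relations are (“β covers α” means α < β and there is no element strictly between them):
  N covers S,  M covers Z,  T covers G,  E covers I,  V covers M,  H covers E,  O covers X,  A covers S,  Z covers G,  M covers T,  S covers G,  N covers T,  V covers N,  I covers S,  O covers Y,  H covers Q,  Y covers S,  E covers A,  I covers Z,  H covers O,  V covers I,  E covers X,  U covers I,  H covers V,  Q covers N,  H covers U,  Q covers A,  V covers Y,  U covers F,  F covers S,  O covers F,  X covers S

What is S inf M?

Common lower bounds of {S, M}: G.
The greatest among these is G.

G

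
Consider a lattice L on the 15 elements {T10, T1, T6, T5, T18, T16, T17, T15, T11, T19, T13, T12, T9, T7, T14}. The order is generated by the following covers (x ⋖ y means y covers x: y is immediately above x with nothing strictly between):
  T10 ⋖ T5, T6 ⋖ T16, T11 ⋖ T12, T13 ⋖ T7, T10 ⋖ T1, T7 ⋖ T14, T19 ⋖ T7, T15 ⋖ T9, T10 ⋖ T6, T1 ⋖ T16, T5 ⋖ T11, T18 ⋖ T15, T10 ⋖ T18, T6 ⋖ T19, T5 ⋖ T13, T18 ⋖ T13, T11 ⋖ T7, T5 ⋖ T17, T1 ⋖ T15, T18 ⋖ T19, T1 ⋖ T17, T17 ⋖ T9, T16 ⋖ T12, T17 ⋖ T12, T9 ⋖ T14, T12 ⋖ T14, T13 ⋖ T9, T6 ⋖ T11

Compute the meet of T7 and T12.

T11

Common lower bounds of {T7, T12}: T10, T11, T5, T6.
The greatest among these is T11.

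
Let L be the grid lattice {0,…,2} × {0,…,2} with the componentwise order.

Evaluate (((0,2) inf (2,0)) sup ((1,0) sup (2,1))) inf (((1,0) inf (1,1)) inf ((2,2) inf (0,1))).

(0,0)

(0,2) ∧ (2,0) = (0,0)
(1,0) ∨ (2,1) = (2,1)
(0,0) ∨ (2,1) = (2,1)
(1,0) ∧ (1,1) = (1,0)
(2,2) ∧ (0,1) = (0,1)
(1,0) ∧ (0,1) = (0,0)
(2,1) ∧ (0,0) = (0,0)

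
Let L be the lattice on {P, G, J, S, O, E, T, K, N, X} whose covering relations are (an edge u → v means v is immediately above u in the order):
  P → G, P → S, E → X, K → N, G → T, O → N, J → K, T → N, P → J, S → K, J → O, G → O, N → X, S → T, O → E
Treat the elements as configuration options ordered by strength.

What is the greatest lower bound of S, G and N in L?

P

Common lower bounds of {S, G, N}: P.
The greatest among these is P.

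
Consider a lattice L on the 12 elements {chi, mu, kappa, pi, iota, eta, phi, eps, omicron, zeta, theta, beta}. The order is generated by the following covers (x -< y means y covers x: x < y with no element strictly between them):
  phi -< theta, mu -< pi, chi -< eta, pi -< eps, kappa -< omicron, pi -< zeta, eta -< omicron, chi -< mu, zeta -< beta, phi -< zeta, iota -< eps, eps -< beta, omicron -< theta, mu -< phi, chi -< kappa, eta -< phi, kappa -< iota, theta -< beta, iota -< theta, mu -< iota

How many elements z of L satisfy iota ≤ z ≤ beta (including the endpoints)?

4

The interval [iota, beta] = {beta, eps, iota, theta}, which has 4 elements.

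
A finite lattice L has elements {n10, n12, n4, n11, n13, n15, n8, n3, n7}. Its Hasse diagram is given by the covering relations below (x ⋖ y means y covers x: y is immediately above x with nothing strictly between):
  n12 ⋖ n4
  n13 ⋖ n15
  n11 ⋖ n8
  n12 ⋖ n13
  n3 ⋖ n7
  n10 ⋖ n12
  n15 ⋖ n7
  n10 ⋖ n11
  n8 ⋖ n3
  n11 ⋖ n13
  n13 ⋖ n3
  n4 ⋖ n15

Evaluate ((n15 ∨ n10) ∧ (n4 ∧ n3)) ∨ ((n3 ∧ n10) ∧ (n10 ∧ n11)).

n15 ∨ n10 = n15
n4 ∧ n3 = n12
n15 ∧ n12 = n12
n3 ∧ n10 = n10
n10 ∧ n11 = n10
n10 ∧ n10 = n10
n12 ∨ n10 = n12

n12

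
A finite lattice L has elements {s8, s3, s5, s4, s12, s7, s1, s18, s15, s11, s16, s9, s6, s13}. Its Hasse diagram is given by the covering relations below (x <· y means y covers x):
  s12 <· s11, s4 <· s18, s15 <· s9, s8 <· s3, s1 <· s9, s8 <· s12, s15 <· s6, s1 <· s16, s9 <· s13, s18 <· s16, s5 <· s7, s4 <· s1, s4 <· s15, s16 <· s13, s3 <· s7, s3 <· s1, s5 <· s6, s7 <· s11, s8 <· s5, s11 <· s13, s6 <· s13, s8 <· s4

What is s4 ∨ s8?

Common upper bounds of {s4, s8}: s1, s13, s15, s16, s18, s4, s6, s9.
The least among these is s4.

s4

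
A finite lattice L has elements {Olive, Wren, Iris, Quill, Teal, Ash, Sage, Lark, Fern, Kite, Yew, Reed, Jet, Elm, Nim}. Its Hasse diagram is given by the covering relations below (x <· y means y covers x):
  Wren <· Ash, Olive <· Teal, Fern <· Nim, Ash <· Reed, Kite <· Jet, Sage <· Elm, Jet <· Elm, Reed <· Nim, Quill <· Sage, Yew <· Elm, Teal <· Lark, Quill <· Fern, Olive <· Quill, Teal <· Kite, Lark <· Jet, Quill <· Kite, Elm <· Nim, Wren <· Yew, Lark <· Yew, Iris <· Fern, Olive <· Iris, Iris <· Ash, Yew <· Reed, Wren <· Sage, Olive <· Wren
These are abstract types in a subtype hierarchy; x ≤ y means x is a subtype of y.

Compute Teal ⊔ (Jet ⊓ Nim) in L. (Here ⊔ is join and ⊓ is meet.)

Jet

Jet ∧ Nim = Jet
Teal ∨ Jet = Jet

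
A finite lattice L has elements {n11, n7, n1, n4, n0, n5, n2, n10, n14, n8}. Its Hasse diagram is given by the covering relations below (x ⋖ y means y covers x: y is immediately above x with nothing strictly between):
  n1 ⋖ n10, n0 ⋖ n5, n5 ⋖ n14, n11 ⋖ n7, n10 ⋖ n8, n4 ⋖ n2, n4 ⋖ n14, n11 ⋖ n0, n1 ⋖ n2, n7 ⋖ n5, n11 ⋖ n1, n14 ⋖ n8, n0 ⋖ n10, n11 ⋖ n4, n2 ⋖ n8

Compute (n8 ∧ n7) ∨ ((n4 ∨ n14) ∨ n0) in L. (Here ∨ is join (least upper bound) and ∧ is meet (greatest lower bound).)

n8 ∧ n7 = n7
n4 ∨ n14 = n14
n14 ∨ n0 = n14
n7 ∨ n14 = n14

n14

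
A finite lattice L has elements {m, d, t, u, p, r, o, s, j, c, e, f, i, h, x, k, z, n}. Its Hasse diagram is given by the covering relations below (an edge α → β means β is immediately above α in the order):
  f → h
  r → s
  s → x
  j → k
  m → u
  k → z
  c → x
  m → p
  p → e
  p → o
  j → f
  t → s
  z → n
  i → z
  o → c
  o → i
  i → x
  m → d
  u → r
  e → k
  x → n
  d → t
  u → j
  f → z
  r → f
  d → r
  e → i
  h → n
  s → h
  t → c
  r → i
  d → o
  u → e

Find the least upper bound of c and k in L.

n

Common upper bounds of {c, k}: n.
The least among these is n.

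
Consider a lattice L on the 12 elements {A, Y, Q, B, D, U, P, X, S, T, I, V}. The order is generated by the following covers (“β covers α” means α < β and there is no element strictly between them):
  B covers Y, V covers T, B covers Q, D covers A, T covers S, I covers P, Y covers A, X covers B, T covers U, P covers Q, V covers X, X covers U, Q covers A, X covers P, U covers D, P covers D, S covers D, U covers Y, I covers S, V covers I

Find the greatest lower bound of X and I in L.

P

Common lower bounds of {X, I}: A, D, P, Q.
The greatest among these is P.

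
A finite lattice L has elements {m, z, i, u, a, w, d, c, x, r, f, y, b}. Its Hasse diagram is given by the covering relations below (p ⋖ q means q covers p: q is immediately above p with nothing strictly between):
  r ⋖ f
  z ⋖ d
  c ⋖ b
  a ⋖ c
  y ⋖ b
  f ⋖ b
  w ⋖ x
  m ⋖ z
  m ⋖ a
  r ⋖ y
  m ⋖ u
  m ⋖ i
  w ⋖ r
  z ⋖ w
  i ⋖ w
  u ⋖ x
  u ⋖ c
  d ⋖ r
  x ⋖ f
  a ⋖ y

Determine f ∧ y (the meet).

r

Common lower bounds of {f, y}: d, i, m, r, w, z.
The greatest among these is r.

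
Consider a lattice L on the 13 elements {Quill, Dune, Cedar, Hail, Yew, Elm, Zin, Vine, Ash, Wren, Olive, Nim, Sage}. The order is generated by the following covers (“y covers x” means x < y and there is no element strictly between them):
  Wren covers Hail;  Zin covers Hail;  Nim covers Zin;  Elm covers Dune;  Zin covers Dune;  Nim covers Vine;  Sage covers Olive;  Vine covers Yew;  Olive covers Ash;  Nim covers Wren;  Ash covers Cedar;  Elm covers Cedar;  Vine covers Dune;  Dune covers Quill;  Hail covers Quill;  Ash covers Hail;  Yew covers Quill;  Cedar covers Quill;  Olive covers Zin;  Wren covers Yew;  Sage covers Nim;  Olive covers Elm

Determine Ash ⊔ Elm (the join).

Common upper bounds of {Ash, Elm}: Olive, Sage.
The least among these is Olive.

Olive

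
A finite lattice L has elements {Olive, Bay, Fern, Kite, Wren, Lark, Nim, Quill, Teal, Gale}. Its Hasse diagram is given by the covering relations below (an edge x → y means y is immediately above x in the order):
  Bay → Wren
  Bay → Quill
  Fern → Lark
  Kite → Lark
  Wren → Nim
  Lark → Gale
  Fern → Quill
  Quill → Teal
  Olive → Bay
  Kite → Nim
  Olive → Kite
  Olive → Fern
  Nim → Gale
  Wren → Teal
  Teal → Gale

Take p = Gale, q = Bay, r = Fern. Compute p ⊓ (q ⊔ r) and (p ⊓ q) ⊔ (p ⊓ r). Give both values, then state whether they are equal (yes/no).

Quill; Quill; yes

q ⊔ r = Quill, so p ⊓ (q ⊔ r) = Gale ⊓ Quill = Quill.
p ⊓ q = Bay and p ⊓ r = Fern, so (p ⊓ q) ⊔ (p ⊓ r) = Bay ⊔ Fern = Quill.
Equal: yes.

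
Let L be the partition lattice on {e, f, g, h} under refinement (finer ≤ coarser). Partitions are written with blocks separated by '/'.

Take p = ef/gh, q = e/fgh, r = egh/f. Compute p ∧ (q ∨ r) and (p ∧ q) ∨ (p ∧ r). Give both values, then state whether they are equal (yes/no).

q ∨ r = efgh, so p ∧ (q ∨ r) = ef/gh ∧ efgh = ef/gh.
p ∧ q = e/f/gh and p ∧ r = e/f/gh, so (p ∧ q) ∨ (p ∧ r) = e/f/gh ∨ e/f/gh = e/f/gh.
Equal: no.

ef/gh; e/f/gh; no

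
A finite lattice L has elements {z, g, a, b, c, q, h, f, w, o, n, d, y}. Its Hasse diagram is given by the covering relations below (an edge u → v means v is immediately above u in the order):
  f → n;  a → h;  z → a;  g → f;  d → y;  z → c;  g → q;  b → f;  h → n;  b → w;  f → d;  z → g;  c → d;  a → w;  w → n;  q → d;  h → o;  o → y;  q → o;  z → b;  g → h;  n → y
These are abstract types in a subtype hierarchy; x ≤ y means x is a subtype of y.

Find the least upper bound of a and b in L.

Common upper bounds of {a, b}: n, w, y.
The least among these is w.

w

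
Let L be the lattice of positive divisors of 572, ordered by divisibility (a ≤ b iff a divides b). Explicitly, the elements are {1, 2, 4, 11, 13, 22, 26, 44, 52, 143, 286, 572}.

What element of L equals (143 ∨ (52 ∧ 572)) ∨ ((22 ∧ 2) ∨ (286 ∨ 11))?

52 ∧ 572 = 52
143 ∨ 52 = 572
22 ∧ 2 = 2
286 ∨ 11 = 286
2 ∨ 286 = 286
572 ∨ 286 = 572

572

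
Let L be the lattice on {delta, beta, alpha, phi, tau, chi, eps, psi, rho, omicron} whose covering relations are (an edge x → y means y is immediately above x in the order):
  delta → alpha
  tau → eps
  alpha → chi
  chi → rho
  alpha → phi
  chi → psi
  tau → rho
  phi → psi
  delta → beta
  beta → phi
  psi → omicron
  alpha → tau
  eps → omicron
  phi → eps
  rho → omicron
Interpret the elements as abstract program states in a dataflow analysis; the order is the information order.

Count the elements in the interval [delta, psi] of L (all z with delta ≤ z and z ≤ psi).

The interval [delta, psi] = {alpha, beta, chi, delta, phi, psi}, which has 6 elements.

6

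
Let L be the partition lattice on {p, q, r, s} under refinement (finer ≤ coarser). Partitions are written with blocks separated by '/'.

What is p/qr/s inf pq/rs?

The meet (common refinement) of p/qr/s and pq/rs intersects blocks pairwise, giving p/q/r/s.

p/q/r/s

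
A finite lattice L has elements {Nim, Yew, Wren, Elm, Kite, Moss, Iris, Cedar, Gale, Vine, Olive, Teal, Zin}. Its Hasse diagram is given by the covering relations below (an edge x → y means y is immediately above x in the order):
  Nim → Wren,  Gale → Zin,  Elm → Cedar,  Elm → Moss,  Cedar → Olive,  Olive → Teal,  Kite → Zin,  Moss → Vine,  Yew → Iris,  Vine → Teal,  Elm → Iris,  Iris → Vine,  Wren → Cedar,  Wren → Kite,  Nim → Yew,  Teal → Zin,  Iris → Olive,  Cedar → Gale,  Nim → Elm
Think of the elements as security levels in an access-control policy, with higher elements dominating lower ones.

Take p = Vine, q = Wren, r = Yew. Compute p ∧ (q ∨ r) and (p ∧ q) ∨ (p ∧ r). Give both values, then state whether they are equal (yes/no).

q ∨ r = Olive, so p ∧ (q ∨ r) = Vine ∧ Olive = Iris.
p ∧ q = Nim and p ∧ r = Yew, so (p ∧ q) ∨ (p ∧ r) = Nim ∨ Yew = Yew.
Equal: no.

Iris; Yew; no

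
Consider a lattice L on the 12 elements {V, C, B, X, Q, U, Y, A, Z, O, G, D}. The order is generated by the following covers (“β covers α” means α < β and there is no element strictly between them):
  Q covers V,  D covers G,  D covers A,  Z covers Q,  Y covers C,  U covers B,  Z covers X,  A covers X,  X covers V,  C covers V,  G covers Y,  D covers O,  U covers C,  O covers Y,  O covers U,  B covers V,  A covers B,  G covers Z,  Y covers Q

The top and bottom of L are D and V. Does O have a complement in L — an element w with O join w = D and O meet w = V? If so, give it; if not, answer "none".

X

Need w with O ∨ w = D and O ∧ w = V.
Checking each element gives: X.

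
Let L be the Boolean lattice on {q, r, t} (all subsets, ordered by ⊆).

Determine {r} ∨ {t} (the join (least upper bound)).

{r,t}

Under ⊆, join is union: {r} ∪ {t} = {r,t}.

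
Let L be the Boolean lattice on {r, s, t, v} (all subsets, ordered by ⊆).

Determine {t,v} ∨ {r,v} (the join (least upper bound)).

Under ⊆, join is union: {t,v} ∪ {r,v} = {r,t,v}.

{r,t,v}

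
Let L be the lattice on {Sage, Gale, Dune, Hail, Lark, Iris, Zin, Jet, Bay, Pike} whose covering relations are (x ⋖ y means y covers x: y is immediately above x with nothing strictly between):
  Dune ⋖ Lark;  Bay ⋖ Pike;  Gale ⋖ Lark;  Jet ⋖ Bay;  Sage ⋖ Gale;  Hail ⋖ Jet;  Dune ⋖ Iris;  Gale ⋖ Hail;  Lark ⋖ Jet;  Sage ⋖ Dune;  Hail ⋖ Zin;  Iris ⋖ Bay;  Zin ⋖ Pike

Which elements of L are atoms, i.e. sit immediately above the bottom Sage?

The atoms are exactly the elements that cover Sage: Dune, Gale.

Dune, Gale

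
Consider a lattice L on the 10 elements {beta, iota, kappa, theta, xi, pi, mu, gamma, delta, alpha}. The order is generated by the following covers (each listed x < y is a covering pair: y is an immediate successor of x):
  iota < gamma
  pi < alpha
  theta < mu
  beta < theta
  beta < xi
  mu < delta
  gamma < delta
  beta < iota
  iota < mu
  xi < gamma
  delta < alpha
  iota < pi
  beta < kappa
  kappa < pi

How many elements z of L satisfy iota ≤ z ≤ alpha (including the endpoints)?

6

The interval [iota, alpha] = {alpha, delta, gamma, iota, mu, pi}, which has 6 elements.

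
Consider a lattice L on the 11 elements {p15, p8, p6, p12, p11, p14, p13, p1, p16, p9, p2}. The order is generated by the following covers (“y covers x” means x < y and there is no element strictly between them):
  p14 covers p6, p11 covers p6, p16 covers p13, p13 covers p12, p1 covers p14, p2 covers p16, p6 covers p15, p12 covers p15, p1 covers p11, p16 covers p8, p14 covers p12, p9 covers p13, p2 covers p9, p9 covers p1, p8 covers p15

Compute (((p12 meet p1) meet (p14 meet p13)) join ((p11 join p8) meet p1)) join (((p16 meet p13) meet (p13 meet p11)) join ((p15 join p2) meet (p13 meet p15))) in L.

p12 ∧ p1 = p12
p14 ∧ p13 = p12
p12 ∧ p12 = p12
p11 ∨ p8 = p2
p2 ∧ p1 = p1
p12 ∨ p1 = p1
p16 ∧ p13 = p13
p13 ∧ p11 = p15
p13 ∧ p15 = p15
p15 ∨ p2 = p2
p13 ∧ p15 = p15
p2 ∧ p15 = p15
p15 ∨ p15 = p15
p1 ∨ p15 = p1

p1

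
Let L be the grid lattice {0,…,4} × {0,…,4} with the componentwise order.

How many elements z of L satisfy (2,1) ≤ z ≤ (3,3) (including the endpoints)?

The interval [(2,1), (3,3)] = {(2,1), (2,2), (2,3), (3,1), (3,2), (3,3)}, which has 6 elements.

6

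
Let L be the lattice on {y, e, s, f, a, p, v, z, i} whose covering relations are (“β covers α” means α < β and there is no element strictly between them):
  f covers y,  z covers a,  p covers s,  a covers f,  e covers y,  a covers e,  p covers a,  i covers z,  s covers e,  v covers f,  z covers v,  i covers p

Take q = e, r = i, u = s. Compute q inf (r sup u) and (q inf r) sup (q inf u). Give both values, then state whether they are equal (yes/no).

r sup u = i, so q inf (r sup u) = e inf i = e.
q inf r = e and q inf u = e, so (q inf r) sup (q inf u) = e sup e = e.
Equal: yes.

e; e; yes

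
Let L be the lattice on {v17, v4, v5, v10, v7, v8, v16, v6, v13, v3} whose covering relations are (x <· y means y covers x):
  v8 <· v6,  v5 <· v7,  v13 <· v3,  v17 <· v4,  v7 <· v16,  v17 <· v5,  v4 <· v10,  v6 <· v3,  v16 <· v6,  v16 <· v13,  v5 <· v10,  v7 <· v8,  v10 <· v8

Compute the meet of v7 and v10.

Common lower bounds of {v7, v10}: v17, v5.
The greatest among these is v5.

v5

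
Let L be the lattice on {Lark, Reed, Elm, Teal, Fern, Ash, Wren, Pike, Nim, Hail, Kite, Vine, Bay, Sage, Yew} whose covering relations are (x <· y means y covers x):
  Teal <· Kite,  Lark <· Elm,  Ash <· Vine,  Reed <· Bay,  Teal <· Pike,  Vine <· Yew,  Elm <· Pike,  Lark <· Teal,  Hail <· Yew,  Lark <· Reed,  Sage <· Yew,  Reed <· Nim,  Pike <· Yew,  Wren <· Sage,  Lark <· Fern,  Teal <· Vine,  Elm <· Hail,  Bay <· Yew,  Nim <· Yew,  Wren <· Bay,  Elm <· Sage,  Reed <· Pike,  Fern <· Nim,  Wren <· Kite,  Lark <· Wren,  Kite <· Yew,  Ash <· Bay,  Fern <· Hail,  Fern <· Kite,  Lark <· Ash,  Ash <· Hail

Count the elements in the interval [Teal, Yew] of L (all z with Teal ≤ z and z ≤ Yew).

The interval [Teal, Yew] = {Kite, Pike, Teal, Vine, Yew}, which has 5 elements.

5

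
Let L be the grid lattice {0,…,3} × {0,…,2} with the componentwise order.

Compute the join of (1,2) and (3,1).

(3,2)

Common upper bounds of {(1,2), (3,1)}: (3,2).
The least among these is (3,2).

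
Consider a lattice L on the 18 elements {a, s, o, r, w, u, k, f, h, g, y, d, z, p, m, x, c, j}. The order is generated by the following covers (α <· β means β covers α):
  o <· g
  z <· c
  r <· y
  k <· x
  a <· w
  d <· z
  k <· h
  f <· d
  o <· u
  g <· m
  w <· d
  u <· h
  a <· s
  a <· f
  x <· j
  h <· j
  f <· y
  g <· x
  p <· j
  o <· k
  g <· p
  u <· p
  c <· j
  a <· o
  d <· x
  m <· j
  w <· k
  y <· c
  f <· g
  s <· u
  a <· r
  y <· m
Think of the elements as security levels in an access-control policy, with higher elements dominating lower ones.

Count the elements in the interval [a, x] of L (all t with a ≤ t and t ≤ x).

8

The interval [a, x] = {a, d, f, g, k, o, w, x}, which has 8 elements.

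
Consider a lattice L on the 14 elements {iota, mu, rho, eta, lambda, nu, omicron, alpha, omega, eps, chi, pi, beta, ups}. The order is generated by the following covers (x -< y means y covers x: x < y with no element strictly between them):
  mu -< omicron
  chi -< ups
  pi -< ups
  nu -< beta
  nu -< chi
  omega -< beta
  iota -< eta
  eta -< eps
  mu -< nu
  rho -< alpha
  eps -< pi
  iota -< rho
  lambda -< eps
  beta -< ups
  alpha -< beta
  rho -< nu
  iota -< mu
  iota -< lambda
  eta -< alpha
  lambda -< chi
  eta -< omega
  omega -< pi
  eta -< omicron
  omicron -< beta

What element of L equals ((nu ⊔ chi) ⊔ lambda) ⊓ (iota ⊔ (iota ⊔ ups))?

nu ∨ chi = chi
chi ∨ lambda = chi
iota ∨ ups = ups
iota ∨ ups = ups
chi ∧ ups = chi

chi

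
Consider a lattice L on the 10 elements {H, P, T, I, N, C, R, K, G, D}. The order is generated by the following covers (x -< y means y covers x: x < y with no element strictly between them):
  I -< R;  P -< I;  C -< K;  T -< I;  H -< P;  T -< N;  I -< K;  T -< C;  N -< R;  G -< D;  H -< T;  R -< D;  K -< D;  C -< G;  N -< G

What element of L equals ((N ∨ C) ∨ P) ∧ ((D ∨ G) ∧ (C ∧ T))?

N ∨ C = G
G ∨ P = D
D ∨ G = D
C ∧ T = T
D ∧ T = T
D ∧ T = T

T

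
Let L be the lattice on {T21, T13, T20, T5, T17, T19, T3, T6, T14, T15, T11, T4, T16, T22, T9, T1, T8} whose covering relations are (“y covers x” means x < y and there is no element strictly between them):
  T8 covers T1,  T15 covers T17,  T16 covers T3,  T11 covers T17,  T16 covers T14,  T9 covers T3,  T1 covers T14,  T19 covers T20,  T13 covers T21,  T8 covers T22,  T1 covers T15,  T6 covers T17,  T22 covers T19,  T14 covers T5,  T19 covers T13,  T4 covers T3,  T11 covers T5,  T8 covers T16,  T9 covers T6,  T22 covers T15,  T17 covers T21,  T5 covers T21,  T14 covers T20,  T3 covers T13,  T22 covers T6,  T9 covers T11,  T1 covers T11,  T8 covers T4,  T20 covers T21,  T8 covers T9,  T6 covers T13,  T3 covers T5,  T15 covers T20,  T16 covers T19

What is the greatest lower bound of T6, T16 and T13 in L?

T13

Common lower bounds of {T6, T16, T13}: T13, T21.
The greatest among these is T13.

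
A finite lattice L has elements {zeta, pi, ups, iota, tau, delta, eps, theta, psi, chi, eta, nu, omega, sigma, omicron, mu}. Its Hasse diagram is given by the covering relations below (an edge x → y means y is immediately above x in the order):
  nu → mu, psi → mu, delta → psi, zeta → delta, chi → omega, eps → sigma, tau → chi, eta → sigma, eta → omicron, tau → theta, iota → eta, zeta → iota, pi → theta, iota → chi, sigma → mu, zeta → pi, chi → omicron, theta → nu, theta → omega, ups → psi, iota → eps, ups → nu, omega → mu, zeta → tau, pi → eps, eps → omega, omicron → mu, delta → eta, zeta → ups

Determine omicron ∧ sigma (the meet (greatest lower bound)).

Common lower bounds of {omicron, sigma}: delta, eta, iota, zeta.
The greatest among these is eta.

eta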